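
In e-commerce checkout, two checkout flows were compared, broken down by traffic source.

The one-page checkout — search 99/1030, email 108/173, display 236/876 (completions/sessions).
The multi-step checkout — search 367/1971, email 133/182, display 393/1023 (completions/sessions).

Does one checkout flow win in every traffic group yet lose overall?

No

Search: the one-page checkout 99/1030 = 9.6%, the multi-step checkout 367/1971 = 18.6% → the multi-step checkout
Email: the one-page checkout 108/173 = 62.4%, the multi-step checkout 133/182 = 73.1% → the multi-step checkout
Display: the one-page checkout 236/876 = 26.9%, the multi-step checkout 393/1023 = 38.4% → the multi-step checkout
Overall: the one-page checkout 443/2079 = 21.3%, the multi-step checkout 893/3176 = 28.1% → the multi-step checkout
The multi-step checkout wins overall and in every traffic group — no reversal.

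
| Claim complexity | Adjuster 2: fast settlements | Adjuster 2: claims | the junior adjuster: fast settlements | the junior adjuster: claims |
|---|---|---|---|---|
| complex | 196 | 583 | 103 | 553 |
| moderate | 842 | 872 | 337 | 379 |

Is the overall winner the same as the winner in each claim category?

Complex: Adjuster 2 196/583 = 33.6%, the junior adjuster 103/553 = 18.6% → Adjuster 2
Moderate: Adjuster 2 842/872 = 96.6%, the junior adjuster 337/379 = 88.9% → Adjuster 2
Overall: Adjuster 2 1038/1455 = 71.3%, the junior adjuster 440/932 = 47.2% → Adjuster 2
Adjuster 2 wins overall and in every claim group — no reversal.

Yes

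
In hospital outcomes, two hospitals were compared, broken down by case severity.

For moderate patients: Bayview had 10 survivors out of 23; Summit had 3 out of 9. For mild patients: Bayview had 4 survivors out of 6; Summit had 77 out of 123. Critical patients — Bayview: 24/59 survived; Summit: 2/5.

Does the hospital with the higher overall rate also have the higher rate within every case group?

No

Moderate: Bayview 10/23 = 43.5%, Summit 3/9 = 33.3% → Bayview
Mild: Bayview 4/6 = 66.7%, Summit 77/123 = 62.6% → Bayview
Critical: Bayview 24/59 = 40.7%, Summit 2/5 = 40.0% → Bayview
Overall: Bayview 38/88 = 43.2%, Summit 82/137 = 59.9% → Summit
Bayview wins each case group but Summit wins overall — the comparison reverses. Bayview's patients skew toward critical, which has a lower base rate.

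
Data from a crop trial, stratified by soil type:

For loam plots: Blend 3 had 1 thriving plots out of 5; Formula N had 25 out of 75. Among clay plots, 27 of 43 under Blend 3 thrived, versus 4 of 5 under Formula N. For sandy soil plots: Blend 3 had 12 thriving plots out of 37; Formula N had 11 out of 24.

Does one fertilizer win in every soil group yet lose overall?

Loam: Blend 3 1/5 = 20.0%, Formula N 25/75 = 33.3% → Formula N
Clay: Blend 3 27/43 = 62.8%, Formula N 4/5 = 80.0% → Formula N
Sandy soil: Blend 3 12/37 = 32.4%, Formula N 11/24 = 45.8% → Formula N
Overall: Blend 3 40/85 = 47.1%, Formula N 40/104 = 38.5% → Blend 3
Formula N wins each soil group but Blend 3 wins overall — the comparison reverses. Formula N's plots skew toward loam, which has a lower base rate.

Yes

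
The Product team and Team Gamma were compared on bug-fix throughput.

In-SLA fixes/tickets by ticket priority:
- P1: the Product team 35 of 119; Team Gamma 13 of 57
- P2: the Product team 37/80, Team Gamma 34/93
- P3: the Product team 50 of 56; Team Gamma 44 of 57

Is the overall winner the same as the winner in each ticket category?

P1: the Product team 35/119 = 29.4%, Team Gamma 13/57 = 22.8% → the Product team
P2: the Product team 37/80 = 46.2%, Team Gamma 34/93 = 36.6% → the Product team
P3: the Product team 50/56 = 89.3%, Team Gamma 44/57 = 77.2% → the Product team
Overall: the Product team 122/255 = 47.8%, Team Gamma 91/207 = 44.0% → the Product team
The Product team wins overall and in every ticket group — no reversal.

Yes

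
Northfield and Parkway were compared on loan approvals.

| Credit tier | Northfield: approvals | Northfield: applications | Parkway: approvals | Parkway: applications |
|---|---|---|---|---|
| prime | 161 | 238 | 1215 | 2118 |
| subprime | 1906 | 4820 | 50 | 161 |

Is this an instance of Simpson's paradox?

Yes

Prime: Northfield 161/238 = 67.6%, Parkway 1215/2118 = 57.4% → Northfield
Subprime: Northfield 1906/4820 = 39.5%, Parkway 50/161 = 31.1% → Northfield
Overall: Northfield 2067/5058 = 40.9%, Parkway 1265/2279 = 55.5% → Parkway
Northfield wins each credit group but Parkway wins overall — the comparison reverses. Northfield's applications skew toward subprime, which has a lower base rate.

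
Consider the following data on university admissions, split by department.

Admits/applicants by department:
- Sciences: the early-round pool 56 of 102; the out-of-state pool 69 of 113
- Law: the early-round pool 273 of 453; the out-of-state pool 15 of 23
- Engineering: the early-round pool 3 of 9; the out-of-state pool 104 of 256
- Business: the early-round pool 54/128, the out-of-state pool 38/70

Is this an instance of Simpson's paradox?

Yes

Sciences: the early-round pool 56/102 = 54.9%, the out-of-state pool 69/113 = 61.1% → the out-of-state pool
Law: the early-round pool 273/453 = 60.3%, the out-of-state pool 15/23 = 65.2% → the out-of-state pool
Engineering: the early-round pool 3/9 = 33.3%, the out-of-state pool 104/256 = 40.6% → the out-of-state pool
Business: the early-round pool 54/128 = 42.2%, the out-of-state pool 38/70 = 54.3% → the out-of-state pool
Overall: the early-round pool 386/692 = 55.8%, the out-of-state pool 226/462 = 48.9% → the early-round pool
The out-of-state pool wins each department group but the early-round pool wins overall — the comparison reverses. The out-of-state pool's applicants skew toward Engineering, which has a lower base rate.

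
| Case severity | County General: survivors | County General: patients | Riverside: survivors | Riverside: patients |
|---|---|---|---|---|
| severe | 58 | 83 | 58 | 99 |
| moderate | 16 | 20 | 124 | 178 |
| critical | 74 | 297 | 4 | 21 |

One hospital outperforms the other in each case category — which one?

Severe: County General 58/83 = 69.9%, Riverside 58/99 = 58.6% → County General
Moderate: County General 16/20 = 80.0%, Riverside 124/178 = 69.7% → County General
Critical: County General 74/297 = 24.9%, Riverside 4/21 = 19.0% → County General
County General has the higher rate in all 3 groups.

County General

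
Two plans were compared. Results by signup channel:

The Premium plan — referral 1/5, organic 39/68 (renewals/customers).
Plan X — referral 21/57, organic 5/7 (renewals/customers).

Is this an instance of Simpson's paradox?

Yes

Referral: the Premium plan 1/5 = 20.0%, Plan X 21/57 = 36.8% → Plan X
Organic: the Premium plan 39/68 = 57.4%, Plan X 5/7 = 71.4% → Plan X
Overall: the Premium plan 40/73 = 54.8%, Plan X 26/64 = 40.6% → the Premium plan
Plan X wins each signup group but the Premium plan wins overall — the comparison reverses. Plan X's customers skew toward referral, which has a lower base rate.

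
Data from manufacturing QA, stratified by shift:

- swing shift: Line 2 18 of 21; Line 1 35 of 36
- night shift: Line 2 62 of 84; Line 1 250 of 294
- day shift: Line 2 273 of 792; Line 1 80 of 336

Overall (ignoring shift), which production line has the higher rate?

Swing shift: Line 2 18/21 = 85.7%, Line 1 35/36 = 97.2% → Line 1
Night shift: Line 2 62/84 = 73.8%, Line 1 250/294 = 85.0% → Line 1
Day shift: Line 2 273/792 = 34.5%, Line 1 80/336 = 23.8% → Line 2
Overall: Line 2 353/897 = 39.4%, Line 1 365/666 = 54.8% → Line 1
(Neither sweeps every shift group, but Line 1 has the higher pooled rate.)

Line 1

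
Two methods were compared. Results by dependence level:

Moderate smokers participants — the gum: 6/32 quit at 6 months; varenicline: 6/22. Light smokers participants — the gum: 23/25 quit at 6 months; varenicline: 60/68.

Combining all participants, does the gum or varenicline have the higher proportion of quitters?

varenicline

Moderate smokers: the gum 6/32 = 18.8%, varenicline 6/22 = 27.3% → varenicline
Light smokers: the gum 23/25 = 92.0%, varenicline 60/68 = 88.2% → the gum
Overall: the gum 29/57 = 50.9%, varenicline 66/90 = 73.3% → varenicline
(Neither sweeps every dependence group, but varenicline has the higher pooled rate.)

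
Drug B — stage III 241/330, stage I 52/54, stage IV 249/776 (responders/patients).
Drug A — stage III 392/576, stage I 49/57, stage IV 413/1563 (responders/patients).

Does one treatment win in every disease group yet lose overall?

No

Stage III: Drug B 241/330 = 73.0%, Drug A 392/576 = 68.1% → Drug B
Stage I: Drug B 52/54 = 96.3%, Drug A 49/57 = 86.0% → Drug B
Stage IV: Drug B 249/776 = 32.1%, Drug A 413/1563 = 26.4% → Drug B
Overall: Drug B 542/1160 = 46.7%, Drug A 854/2196 = 38.9% → Drug B
Drug B wins overall and in every disease group — no reversal.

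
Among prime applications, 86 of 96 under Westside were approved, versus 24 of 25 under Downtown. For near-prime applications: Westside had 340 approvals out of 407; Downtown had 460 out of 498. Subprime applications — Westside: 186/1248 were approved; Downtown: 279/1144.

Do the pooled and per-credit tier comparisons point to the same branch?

Yes

Prime: Westside 86/96 = 89.6%, Downtown 24/25 = 96.0% → Downtown
Near-prime: Westside 340/407 = 83.5%, Downtown 460/498 = 92.4% → Downtown
Subprime: Westside 186/1248 = 14.9%, Downtown 279/1144 = 24.4% → Downtown
Overall: Westside 612/1751 = 35.0%, Downtown 763/1667 = 45.8% → Downtown
Downtown wins overall and in every credit group — no reversal.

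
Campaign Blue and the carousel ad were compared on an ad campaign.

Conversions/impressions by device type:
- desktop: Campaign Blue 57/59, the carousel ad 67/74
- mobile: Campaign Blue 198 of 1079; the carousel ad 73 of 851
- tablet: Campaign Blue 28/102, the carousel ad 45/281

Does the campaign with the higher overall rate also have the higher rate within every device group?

Desktop: Campaign Blue 57/59 = 96.6%, the carousel ad 67/74 = 90.5% → Campaign Blue
Mobile: Campaign Blue 198/1079 = 18.4%, the carousel ad 73/851 = 8.6% → Campaign Blue
Tablet: Campaign Blue 28/102 = 27.5%, the carousel ad 45/281 = 16.0% → Campaign Blue
Overall: Campaign Blue 283/1240 = 22.8%, the carousel ad 185/1206 = 15.3% → Campaign Blue
Campaign Blue wins overall and in every device group — no reversal.

Yes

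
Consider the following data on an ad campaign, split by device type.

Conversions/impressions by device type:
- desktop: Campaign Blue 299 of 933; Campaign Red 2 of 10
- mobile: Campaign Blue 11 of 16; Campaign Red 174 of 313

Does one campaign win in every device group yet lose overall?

Desktop: Campaign Blue 299/933 = 32.0%, Campaign Red 2/10 = 20.0% → Campaign Blue
Mobile: Campaign Blue 11/16 = 68.8%, Campaign Red 174/313 = 55.6% → Campaign Blue
Overall: Campaign Blue 310/949 = 32.7%, Campaign Red 176/323 = 54.5% → Campaign Red
Campaign Blue wins each device group but Campaign Red wins overall — the comparison reverses. Campaign Blue's impressions skew toward desktop, which has a lower base rate.

Yes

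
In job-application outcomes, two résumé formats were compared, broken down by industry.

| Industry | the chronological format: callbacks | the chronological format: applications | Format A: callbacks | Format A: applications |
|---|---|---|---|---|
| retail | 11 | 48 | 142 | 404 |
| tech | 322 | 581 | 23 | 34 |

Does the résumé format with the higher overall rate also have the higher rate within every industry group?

Retail: the chronological format 11/48 = 22.9%, Format A 142/404 = 35.1% → Format A
Tech: the chronological format 322/581 = 55.4%, Format A 23/34 = 67.6% → Format A
Overall: the chronological format 333/629 = 52.9%, Format A 165/438 = 37.7% → the chronological format
Format A wins each industry group but the chronological format wins overall — the comparison reverses. Format A's applications skew toward retail, which has a lower base rate.

No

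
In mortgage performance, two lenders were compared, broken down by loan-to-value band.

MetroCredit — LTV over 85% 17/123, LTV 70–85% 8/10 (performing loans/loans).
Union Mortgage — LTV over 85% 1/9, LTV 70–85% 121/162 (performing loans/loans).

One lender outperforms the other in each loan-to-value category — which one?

MetroCredit

LTV over 85%: MetroCredit 17/123 = 13.8%, Union Mortgage 1/9 = 11.1% → MetroCredit
LTV 70–85%: MetroCredit 8/10 = 80.0%, Union Mortgage 121/162 = 74.7% → MetroCredit
MetroCredit has the higher rate in both groups.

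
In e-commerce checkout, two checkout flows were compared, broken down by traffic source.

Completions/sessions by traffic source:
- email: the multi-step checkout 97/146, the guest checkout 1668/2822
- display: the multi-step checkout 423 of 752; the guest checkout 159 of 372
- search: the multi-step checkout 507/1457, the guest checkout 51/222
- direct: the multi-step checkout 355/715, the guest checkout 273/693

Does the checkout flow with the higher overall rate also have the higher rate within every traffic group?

No

Email: the multi-step checkout 97/146 = 66.4%, the guest checkout 1668/2822 = 59.1% → the multi-step checkout
Display: the multi-step checkout 423/752 = 56.2%, the guest checkout 159/372 = 42.7% → the multi-step checkout
Search: the multi-step checkout 507/1457 = 34.8%, the guest checkout 51/222 = 23.0% → the multi-step checkout
Direct: the multi-step checkout 355/715 = 49.7%, the guest checkout 273/693 = 39.4% → the multi-step checkout
Overall: the multi-step checkout 1382/3070 = 45.0%, the guest checkout 2151/4109 = 52.3% → the guest checkout
The multi-step checkout wins each traffic group but the guest checkout wins overall — the comparison reverses. The multi-step checkout's sessions skew toward search, which has a lower base rate.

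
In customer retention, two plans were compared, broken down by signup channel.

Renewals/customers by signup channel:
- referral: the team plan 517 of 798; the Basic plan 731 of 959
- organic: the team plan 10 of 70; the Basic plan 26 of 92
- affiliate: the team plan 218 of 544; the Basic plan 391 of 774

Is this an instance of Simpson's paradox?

No

Referral: the team plan 517/798 = 64.8%, the Basic plan 731/959 = 76.2% → the Basic plan
Organic: the team plan 10/70 = 14.3%, the Basic plan 26/92 = 28.3% → the Basic plan
Affiliate: the team plan 218/544 = 40.1%, the Basic plan 391/774 = 50.5% → the Basic plan
Overall: the team plan 745/1412 = 52.8%, the Basic plan 1148/1825 = 62.9% → the Basic plan
The Basic plan wins overall and in every signup group — no reversal.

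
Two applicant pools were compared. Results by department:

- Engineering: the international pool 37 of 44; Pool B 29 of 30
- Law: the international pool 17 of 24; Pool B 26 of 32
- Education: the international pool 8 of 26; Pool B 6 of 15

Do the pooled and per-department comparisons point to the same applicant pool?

Engineering: the international pool 37/44 = 84.1%, Pool B 29/30 = 96.7% → Pool B
Law: the international pool 17/24 = 70.8%, Pool B 26/32 = 81.2% → Pool B
Education: the international pool 8/26 = 30.8%, Pool B 6/15 = 40.0% → Pool B
Overall: the international pool 62/94 = 66.0%, Pool B 61/77 = 79.2% → Pool B
Pool B wins overall and in every department group — no reversal.

Yes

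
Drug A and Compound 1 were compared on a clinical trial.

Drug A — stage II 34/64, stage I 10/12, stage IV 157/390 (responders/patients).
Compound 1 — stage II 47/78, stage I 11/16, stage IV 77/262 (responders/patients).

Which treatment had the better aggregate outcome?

Drug A

Stage II: Drug A 34/64 = 53.1%, Compound 1 47/78 = 60.3% → Compound 1
Stage I: Drug A 10/12 = 83.3%, Compound 1 11/16 = 68.8% → Drug A
Stage IV: Drug A 157/390 = 40.3%, Compound 1 77/262 = 29.4% → Drug A
Overall: Drug A 201/466 = 43.1%, Compound 1 135/356 = 37.9% → Drug A
(Neither sweeps every disease group, but Drug A has the higher pooled rate.)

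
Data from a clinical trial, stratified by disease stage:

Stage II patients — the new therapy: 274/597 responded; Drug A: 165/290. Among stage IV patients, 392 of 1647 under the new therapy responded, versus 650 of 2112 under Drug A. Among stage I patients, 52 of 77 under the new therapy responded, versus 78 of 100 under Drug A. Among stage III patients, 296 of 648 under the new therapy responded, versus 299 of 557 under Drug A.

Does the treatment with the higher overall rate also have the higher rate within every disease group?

Stage II: the new therapy 274/597 = 45.9%, Drug A 165/290 = 56.9% → Drug A
Stage IV: the new therapy 392/1647 = 23.8%, Drug A 650/2112 = 30.8% → Drug A
Stage I: the new therapy 52/77 = 67.5%, Drug A 78/100 = 78.0% → Drug A
Stage III: the new therapy 296/648 = 45.7%, Drug A 299/557 = 53.7% → Drug A
Overall: the new therapy 1014/2969 = 34.2%, Drug A 1192/3059 = 39.0% → Drug A
Drug A wins overall and in every disease group — no reversal.

Yes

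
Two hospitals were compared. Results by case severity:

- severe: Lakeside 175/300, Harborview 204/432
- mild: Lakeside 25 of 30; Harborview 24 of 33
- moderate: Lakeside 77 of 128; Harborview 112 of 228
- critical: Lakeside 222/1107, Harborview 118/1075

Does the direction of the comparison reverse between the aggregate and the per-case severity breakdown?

Severe: Lakeside 175/300 = 58.3%, Harborview 204/432 = 47.2% → Lakeside
Mild: Lakeside 25/30 = 83.3%, Harborview 24/33 = 72.7% → Lakeside
Moderate: Lakeside 77/128 = 60.2%, Harborview 112/228 = 49.1% → Lakeside
Critical: Lakeside 222/1107 = 20.1%, Harborview 118/1075 = 11.0% → Lakeside
Overall: Lakeside 499/1565 = 31.9%, Harborview 458/1768 = 25.9% → Lakeside
Lakeside wins overall and in every case group — no reversal.

No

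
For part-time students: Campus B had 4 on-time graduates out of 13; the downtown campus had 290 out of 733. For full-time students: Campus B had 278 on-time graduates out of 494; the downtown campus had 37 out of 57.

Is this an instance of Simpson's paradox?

Yes

Part-time: Campus B 4/13 = 30.8%, the downtown campus 290/733 = 39.6% → the downtown campus
Full-time: Campus B 278/494 = 56.3%, the downtown campus 37/57 = 64.9% → the downtown campus
Overall: Campus B 282/507 = 55.6%, the downtown campus 327/790 = 41.4% → Campus B
The downtown campus wins each enrollment group but Campus B wins overall — the comparison reverses. The downtown campus's students skew toward part-time, which has a lower base rate.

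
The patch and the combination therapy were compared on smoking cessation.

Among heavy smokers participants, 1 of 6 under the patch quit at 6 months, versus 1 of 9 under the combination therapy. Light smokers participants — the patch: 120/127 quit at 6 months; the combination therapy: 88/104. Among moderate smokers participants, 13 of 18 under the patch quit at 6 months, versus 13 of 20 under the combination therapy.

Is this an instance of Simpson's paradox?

Heavy smokers: the patch 1/6 = 16.7%, the combination therapy 1/9 = 11.1% → the patch
Light smokers: the patch 120/127 = 94.5%, the combination therapy 88/104 = 84.6% → the patch
Moderate smokers: the patch 13/18 = 72.2%, the combination therapy 13/20 = 65.0% → the patch
Overall: the patch 134/151 = 88.7%, the combination therapy 102/133 = 76.7% → the patch
The patch wins overall and in every dependence group — no reversal.

No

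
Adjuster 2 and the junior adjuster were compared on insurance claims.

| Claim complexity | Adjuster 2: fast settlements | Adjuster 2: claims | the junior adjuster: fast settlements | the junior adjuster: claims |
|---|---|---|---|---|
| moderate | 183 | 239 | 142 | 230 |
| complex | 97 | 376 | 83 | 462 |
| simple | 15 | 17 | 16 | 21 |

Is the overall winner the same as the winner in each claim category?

Yes

Moderate: Adjuster 2 183/239 = 76.6%, the junior adjuster 142/230 = 61.7% → Adjuster 2
Complex: Adjuster 2 97/376 = 25.8%, the junior adjuster 83/462 = 18.0% → Adjuster 2
Simple: Adjuster 2 15/17 = 88.2%, the junior adjuster 16/21 = 76.2% → Adjuster 2
Overall: Adjuster 2 295/632 = 46.7%, the junior adjuster 241/713 = 33.8% → Adjuster 2
Adjuster 2 wins overall and in every claim group — no reversal.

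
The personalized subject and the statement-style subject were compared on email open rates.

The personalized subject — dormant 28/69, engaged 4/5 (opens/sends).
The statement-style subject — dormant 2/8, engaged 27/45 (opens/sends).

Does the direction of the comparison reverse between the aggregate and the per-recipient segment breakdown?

Dormant: the personalized subject 28/69 = 40.6%, the statement-style subject 2/8 = 25.0% → the personalized subject
Engaged: the personalized subject 4/5 = 80.0%, the statement-style subject 27/45 = 60.0% → the personalized subject
Overall: the personalized subject 32/74 = 43.2%, the statement-style subject 29/53 = 54.7% → the statement-style subject
The personalized subject wins each recipient group but the statement-style subject wins overall — the comparison reverses. The personalized subject's sends skew toward dormant, which has a lower base rate.

Yes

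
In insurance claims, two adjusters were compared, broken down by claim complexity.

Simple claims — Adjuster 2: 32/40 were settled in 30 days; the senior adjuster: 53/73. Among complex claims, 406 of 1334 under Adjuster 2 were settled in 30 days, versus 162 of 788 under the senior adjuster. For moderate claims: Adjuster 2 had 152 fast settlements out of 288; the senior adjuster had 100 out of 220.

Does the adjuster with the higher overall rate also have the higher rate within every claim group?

Simple: Adjuster 2 32/40 = 80.0%, the senior adjuster 53/73 = 72.6% → Adjuster 2
Complex: Adjuster 2 406/1334 = 30.4%, the senior adjuster 162/788 = 20.6% → Adjuster 2
Moderate: Adjuster 2 152/288 = 52.8%, the senior adjuster 100/220 = 45.5% → Adjuster 2
Overall: Adjuster 2 590/1662 = 35.5%, the senior adjuster 315/1081 = 29.1% → Adjuster 2
Adjuster 2 wins overall and in every claim group — no reversal.

Yes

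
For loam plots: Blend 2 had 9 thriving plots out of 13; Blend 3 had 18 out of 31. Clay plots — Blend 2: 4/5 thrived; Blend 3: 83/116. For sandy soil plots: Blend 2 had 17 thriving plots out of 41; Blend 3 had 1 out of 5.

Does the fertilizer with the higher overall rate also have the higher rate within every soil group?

No

Loam: Blend 2 9/13 = 69.2%, Blend 3 18/31 = 58.1% → Blend 2
Clay: Blend 2 4/5 = 80.0%, Blend 3 83/116 = 71.6% → Blend 2
Sandy soil: Blend 2 17/41 = 41.5%, Blend 3 1/5 = 20.0% → Blend 2
Overall: Blend 2 30/59 = 50.8%, Blend 3 102/152 = 67.1% → Blend 3
Blend 2 wins each soil group but Blend 3 wins overall — the comparison reverses. Blend 2's plots skew toward sandy soil, which has a lower base rate.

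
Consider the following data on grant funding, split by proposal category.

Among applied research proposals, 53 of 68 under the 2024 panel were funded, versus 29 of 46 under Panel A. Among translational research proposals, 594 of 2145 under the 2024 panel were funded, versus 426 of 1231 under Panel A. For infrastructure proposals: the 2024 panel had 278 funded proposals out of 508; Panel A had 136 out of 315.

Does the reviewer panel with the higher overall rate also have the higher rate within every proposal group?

Applied research: the 2024 panel 53/68 = 77.9%, Panel A 29/46 = 63.0% → the 2024 panel
Translational research: the 2024 panel 594/2145 = 27.7%, Panel A 426/1231 = 34.6% → Panel A
Infrastructure: the 2024 panel 278/508 = 54.7%, Panel A 136/315 = 43.2% → the 2024 panel
Overall: the 2024 panel 925/2721 = 34.0%, Panel A 591/1592 = 37.1% → Panel A
Neither sweeps: the 2024 panel wins 2 of 3 groups, Panel A wins 1. Panel A wins overall but not every group — no Simpson reversal.

No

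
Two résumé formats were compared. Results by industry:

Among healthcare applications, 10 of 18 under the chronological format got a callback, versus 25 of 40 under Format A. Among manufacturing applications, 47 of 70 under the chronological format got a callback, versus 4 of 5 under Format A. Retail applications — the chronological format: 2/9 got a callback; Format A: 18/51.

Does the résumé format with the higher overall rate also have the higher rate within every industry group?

No

Healthcare: the chronological format 10/18 = 55.6%, Format A 25/40 = 62.5% → Format A
Manufacturing: the chronological format 47/70 = 67.1%, Format A 4/5 = 80.0% → Format A
Retail: the chronological format 2/9 = 22.2%, Format A 18/51 = 35.3% → Format A
Overall: the chronological format 59/97 = 60.8%, Format A 47/96 = 49.0% → the chronological format
Format A wins each industry group but the chronological format wins overall — the comparison reverses. Format A's applications skew toward retail, which has a lower base rate.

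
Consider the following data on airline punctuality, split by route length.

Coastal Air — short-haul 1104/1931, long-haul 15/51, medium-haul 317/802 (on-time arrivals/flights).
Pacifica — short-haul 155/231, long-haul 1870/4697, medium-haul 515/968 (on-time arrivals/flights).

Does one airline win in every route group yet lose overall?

Yes

Short-haul: Coastal Air 1104/1931 = 57.2%, Pacifica 155/231 = 67.1% → Pacifica
Long-haul: Coastal Air 15/51 = 29.4%, Pacifica 1870/4697 = 39.8% → Pacifica
Medium-haul: Coastal Air 317/802 = 39.5%, Pacifica 515/968 = 53.2% → Pacifica
Overall: Coastal Air 1436/2784 = 51.6%, Pacifica 2540/5896 = 43.1% → Coastal Air
Pacifica wins each route group but Coastal Air wins overall — the comparison reverses. Pacifica's flights skew toward long-haul, which has a lower base rate.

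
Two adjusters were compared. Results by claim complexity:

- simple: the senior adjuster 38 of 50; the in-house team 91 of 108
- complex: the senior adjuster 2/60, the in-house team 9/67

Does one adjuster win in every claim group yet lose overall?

Simple: the senior adjuster 38/50 = 76.0%, the in-house team 91/108 = 84.3% → the in-house team
Complex: the senior adjuster 2/60 = 3.3%, the in-house team 9/67 = 13.4% → the in-house team
Overall: the senior adjuster 40/110 = 36.4%, the in-house team 100/175 = 57.1% → the in-house team
The in-house team wins overall and in every claim group — no reversal.

No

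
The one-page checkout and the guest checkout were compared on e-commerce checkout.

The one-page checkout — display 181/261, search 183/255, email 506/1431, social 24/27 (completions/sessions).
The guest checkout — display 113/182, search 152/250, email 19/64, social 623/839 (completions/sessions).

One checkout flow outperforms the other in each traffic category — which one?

Display: the one-page checkout 181/261 = 69.3%, the guest checkout 113/182 = 62.1% → the one-page checkout
Search: the one-page checkout 183/255 = 71.8%, the guest checkout 152/250 = 60.8% → the one-page checkout
Email: the one-page checkout 506/1431 = 35.4%, the guest checkout 19/64 = 29.7% → the one-page checkout
Social: the one-page checkout 24/27 = 88.9%, the guest checkout 623/839 = 74.3% → the one-page checkout
The one-page checkout has the higher rate in all 4 groups.

the one-page checkout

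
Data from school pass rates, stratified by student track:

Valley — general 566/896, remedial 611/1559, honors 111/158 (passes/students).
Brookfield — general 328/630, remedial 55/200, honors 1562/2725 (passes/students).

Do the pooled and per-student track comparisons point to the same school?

General: Valley 566/896 = 63.2%, Brookfield 328/630 = 52.1% → Valley
Remedial: Valley 611/1559 = 39.2%, Brookfield 55/200 = 27.5% → Valley
Honors: Valley 111/158 = 70.3%, Brookfield 1562/2725 = 57.3% → Valley
Overall: Valley 1288/2613 = 49.3%, Brookfield 1945/3555 = 54.7% → Brookfield
Valley wins each student group but Brookfield wins overall — the comparison reverses. Valley's students skew toward remedial, which has a lower base rate.

No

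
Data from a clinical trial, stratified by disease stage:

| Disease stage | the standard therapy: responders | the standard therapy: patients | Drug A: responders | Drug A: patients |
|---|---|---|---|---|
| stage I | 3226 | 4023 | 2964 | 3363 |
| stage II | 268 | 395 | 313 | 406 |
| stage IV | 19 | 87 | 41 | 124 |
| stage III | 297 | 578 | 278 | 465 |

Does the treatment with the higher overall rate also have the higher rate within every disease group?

Stage I: the standard therapy 3226/4023 = 80.2%, Drug A 2964/3363 = 88.1% → Drug A
Stage II: the standard therapy 268/395 = 67.8%, Drug A 313/406 = 77.1% → Drug A
Stage IV: the standard therapy 19/87 = 21.8%, Drug A 41/124 = 33.1% → Drug A
Stage III: the standard therapy 297/578 = 51.4%, Drug A 278/465 = 59.8% → Drug A
Overall: the standard therapy 3810/5083 = 75.0%, Drug A 3596/4358 = 82.5% → Drug A
Drug A wins overall and in every disease group — no reversal.

Yes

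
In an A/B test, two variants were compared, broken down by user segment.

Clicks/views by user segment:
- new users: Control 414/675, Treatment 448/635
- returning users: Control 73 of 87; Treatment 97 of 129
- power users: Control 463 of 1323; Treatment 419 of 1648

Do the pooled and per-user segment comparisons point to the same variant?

New users: Control 414/675 = 61.3%, Treatment 448/635 = 70.6% → Treatment
Returning users: Control 73/87 = 83.9%, Treatment 97/129 = 75.2% → Control
Power users: Control 463/1323 = 35.0%, Treatment 419/1648 = 25.4% → Control
Overall: Control 950/2085 = 45.6%, Treatment 964/2412 = 40.0% → Control
Neither sweeps: Control wins 2 of 3 groups, Treatment wins 1. Control wins overall but not every group — no Simpson reversal.

No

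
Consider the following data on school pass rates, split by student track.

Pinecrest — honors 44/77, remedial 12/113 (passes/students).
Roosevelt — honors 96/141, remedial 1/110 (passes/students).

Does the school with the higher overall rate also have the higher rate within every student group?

Honors: Pinecrest 44/77 = 57.1%, Roosevelt 96/141 = 68.1% → Roosevelt
Remedial: Pinecrest 12/113 = 10.6%, Roosevelt 1/110 = 0.9% → Pinecrest
Overall: Pinecrest 56/190 = 29.5%, Roosevelt 97/251 = 38.6% → Roosevelt
Neither sweeps: Pinecrest wins 1 of 2 groups, Roosevelt wins 1. Roosevelt wins overall but not every group — no Simpson reversal.

No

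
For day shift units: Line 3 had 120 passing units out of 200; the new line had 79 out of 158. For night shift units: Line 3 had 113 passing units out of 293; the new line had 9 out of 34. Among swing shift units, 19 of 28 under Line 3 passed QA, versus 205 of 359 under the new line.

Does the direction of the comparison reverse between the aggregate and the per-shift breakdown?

Yes

Day shift: Line 3 120/200 = 60.0%, the new line 79/158 = 50.0% → Line 3
Night shift: Line 3 113/293 = 38.6%, the new line 9/34 = 26.5% → Line 3
Swing shift: Line 3 19/28 = 67.9%, the new line 205/359 = 57.1% → Line 3
Overall: Line 3 252/521 = 48.4%, the new line 293/551 = 53.2% → the new line
Line 3 wins each shift group but the new line wins overall — the comparison reverses. Line 3's units skew toward night shift, which has a lower base rate.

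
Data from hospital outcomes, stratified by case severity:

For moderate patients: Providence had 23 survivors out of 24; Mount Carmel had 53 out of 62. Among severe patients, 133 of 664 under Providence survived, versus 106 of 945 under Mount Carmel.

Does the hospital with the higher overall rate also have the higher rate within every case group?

Yes

Moderate: Providence 23/24 = 95.8%, Mount Carmel 53/62 = 85.5% → Providence
Severe: Providence 133/664 = 20.0%, Mount Carmel 106/945 = 11.2% → Providence
Overall: Providence 156/688 = 22.7%, Mount Carmel 159/1007 = 15.8% → Providence
Providence wins overall and in every case group — no reversal.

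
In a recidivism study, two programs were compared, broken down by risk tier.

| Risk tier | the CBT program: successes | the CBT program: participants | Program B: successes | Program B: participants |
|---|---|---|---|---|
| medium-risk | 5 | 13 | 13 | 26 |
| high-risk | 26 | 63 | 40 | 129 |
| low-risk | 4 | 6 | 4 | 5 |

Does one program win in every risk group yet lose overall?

No

Medium-risk: the CBT program 5/13 = 38.5%, Program B 13/26 = 50.0% → Program B
High-risk: the CBT program 26/63 = 41.3%, Program B 40/129 = 31.0% → the CBT program
Low-risk: the CBT program 4/6 = 66.7%, Program B 4/5 = 80.0% → Program B
Overall: the CBT program 35/82 = 42.7%, Program B 57/160 = 35.6% → the CBT program
Neither sweeps: the CBT program wins 1 of 3 groups, Program B wins 2. The CBT program wins overall but not every group — no Simpson reversal.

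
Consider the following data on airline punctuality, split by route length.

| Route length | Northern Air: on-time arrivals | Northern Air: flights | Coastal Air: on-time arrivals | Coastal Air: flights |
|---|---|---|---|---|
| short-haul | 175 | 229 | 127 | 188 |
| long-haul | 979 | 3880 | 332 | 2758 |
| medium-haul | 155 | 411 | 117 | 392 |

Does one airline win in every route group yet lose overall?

Short-haul: Northern Air 175/229 = 76.4%, Coastal Air 127/188 = 67.6% → Northern Air
Long-haul: Northern Air 979/3880 = 25.2%, Coastal Air 332/2758 = 12.0% → Northern Air
Medium-haul: Northern Air 155/411 = 37.7%, Coastal Air 117/392 = 29.8% → Northern Air
Overall: Northern Air 1309/4520 = 29.0%, Coastal Air 576/3338 = 17.3% → Northern Air
Northern Air wins overall and in every route group — no reversal.

No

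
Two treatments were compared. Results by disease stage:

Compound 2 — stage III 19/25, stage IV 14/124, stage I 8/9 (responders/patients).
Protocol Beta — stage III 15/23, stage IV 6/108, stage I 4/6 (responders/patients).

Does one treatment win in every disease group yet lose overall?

Stage III: Compound 2 19/25 = 76.0%, Protocol Beta 15/23 = 65.2% → Compound 2
Stage IV: Compound 2 14/124 = 11.3%, Protocol Beta 6/108 = 5.6% → Compound 2
Stage I: Compound 2 8/9 = 88.9%, Protocol Beta 4/6 = 66.7% → Compound 2
Overall: Compound 2 41/158 = 25.9%, Protocol Beta 25/137 = 18.2% → Compound 2
Compound 2 wins overall and in every disease group — no reversal.

No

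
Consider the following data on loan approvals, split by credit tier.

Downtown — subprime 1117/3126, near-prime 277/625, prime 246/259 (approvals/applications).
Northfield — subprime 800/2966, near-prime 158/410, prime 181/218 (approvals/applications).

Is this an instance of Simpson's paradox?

Subprime: Downtown 1117/3126 = 35.7%, Northfield 800/2966 = 27.0% → Downtown
Near-prime: Downtown 277/625 = 44.3%, Northfield 158/410 = 38.5% → Downtown
Prime: Downtown 246/259 = 95.0%, Northfield 181/218 = 83.0% → Downtown
Overall: Downtown 1640/4010 = 40.9%, Northfield 1139/3594 = 31.7% → Downtown
Downtown wins overall and in every credit group — no reversal.

No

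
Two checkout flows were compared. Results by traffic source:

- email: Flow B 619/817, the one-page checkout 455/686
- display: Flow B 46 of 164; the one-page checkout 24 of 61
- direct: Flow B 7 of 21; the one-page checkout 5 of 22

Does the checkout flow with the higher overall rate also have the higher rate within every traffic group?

No

Email: Flow B 619/817 = 75.8%, the one-page checkout 455/686 = 66.3% → Flow B
Display: Flow B 46/164 = 28.0%, the one-page checkout 24/61 = 39.3% → the one-page checkout
Direct: Flow B 7/21 = 33.3%, the one-page checkout 5/22 = 22.7% → Flow B
Overall: Flow B 672/1002 = 67.1%, the one-page checkout 484/769 = 62.9% → Flow B
Neither sweeps: Flow B wins 2 of 3 groups, the one-page checkout wins 1. Flow B wins overall but not every group — no Simpson reversal.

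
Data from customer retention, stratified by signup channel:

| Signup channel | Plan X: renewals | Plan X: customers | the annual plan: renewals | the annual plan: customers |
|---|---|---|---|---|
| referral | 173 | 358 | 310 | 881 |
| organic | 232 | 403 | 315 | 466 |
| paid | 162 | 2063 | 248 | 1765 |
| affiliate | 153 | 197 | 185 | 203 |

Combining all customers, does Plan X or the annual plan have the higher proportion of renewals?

the annual plan

Referral: Plan X 173/358 = 48.3%, the annual plan 310/881 = 35.2% → Plan X
Organic: Plan X 232/403 = 57.6%, the annual plan 315/466 = 67.6% → the annual plan
Paid: Plan X 162/2063 = 7.9%, the annual plan 248/1765 = 14.1% → the annual plan
Affiliate: Plan X 153/197 = 77.7%, the annual plan 185/203 = 91.1% → the annual plan
Overall: Plan X 720/3021 = 23.8%, the annual plan 1058/3315 = 31.9% → the annual plan
(Neither sweeps every signup group, but the annual plan has the higher pooled rate.)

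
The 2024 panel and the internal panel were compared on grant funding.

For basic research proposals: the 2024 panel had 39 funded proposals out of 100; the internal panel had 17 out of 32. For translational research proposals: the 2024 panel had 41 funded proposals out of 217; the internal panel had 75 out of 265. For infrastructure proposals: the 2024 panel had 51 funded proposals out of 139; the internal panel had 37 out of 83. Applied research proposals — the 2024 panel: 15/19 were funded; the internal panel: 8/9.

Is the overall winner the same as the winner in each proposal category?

Basic research: the 2024 panel 39/100 = 39.0%, the internal panel 17/32 = 53.1% → the internal panel
Translational research: the 2024 panel 41/217 = 18.9%, the internal panel 75/265 = 28.3% → the internal panel
Infrastructure: the 2024 panel 51/139 = 36.7%, the internal panel 37/83 = 44.6% → the internal panel
Applied research: the 2024 panel 15/19 = 78.9%, the internal panel 8/9 = 88.9% → the internal panel
Overall: the 2024 panel 146/475 = 30.7%, the internal panel 137/389 = 35.2% → the internal panel
The internal panel wins overall and in every proposal group — no reversal.

Yes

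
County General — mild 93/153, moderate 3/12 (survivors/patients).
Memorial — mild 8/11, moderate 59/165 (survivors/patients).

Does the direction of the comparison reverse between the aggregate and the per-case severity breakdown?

Yes

Mild: County General 93/153 = 60.8%, Memorial 8/11 = 72.7% → Memorial
Moderate: County General 3/12 = 25.0%, Memorial 59/165 = 35.8% → Memorial
Overall: County General 96/165 = 58.2%, Memorial 67/176 = 38.1% → County General
Memorial wins each case group but County General wins overall — the comparison reverses. Memorial's patients skew toward moderate, which has a lower base rate.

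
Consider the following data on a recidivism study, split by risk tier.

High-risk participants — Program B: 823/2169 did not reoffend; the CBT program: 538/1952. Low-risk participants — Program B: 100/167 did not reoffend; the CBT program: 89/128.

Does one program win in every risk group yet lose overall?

No

High-risk: Program B 823/2169 = 37.9%, the CBT program 538/1952 = 27.6% → Program B
Low-risk: Program B 100/167 = 59.9%, the CBT program 89/128 = 69.5% → the CBT program
Overall: Program B 923/2336 = 39.5%, the CBT program 627/2080 = 30.1% → Program B
Neither sweeps: Program B wins 1 of 2 groups, the CBT program wins 1. Program B wins overall but not every group — no Simpson reversal.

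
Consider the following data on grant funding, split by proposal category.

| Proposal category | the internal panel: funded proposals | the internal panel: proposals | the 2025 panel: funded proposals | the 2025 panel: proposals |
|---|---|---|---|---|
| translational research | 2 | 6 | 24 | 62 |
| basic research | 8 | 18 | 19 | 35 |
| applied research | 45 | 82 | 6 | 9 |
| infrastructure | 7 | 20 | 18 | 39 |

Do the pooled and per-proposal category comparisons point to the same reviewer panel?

Translational research: the internal panel 2/6 = 33.3%, the 2025 panel 24/62 = 38.7% → the 2025 panel
Basic research: the internal panel 8/18 = 44.4%, the 2025 panel 19/35 = 54.3% → the 2025 panel
Applied research: the internal panel 45/82 = 54.9%, the 2025 panel 6/9 = 66.7% → the 2025 panel
Infrastructure: the internal panel 7/20 = 35.0%, the 2025 panel 18/39 = 46.2% → the 2025 panel
Overall: the internal panel 62/126 = 49.2%, the 2025 panel 67/145 = 46.2% → the internal panel
The 2025 panel wins each proposal group but the internal panel wins overall — the comparison reverses. The 2025 panel's proposals skew toward translational research, which has a lower base rate.

No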